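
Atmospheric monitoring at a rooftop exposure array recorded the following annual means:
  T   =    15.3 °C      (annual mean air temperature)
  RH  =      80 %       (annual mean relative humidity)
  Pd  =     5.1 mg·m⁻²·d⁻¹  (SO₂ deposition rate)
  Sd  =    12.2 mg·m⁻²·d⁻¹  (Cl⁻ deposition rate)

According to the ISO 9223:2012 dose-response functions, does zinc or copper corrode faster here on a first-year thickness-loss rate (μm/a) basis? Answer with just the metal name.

zinc: T>10 °C ⇒ hinge -0.071·(15.3−10) = -0.3763
  Pd branch = 0.0129·Pd^0.44·e^(0.046·RH+f) = 0.719 μm/a
  Sd branch = 0.0175·Sd^0.57·e^(0.008·RH+0.085·T) = 0.507 μm/a
  sum: 0.719 + 0.507 → r_corr = 1.226 μm/a
copper: T>10 °C ⇒ hinge -0.080·(15.3−10) = -0.4240
  SO₂ term: 0.0053·5.1^0.26·exp(0.059·80-0.4240) = 0.5943
  Sd branch = 0.01025·Sd^0.27·e^(0.036·RH+0.049·T) = 0.7593 μm/a
  r_corr = 0.5943 + 0.7593 = 1.354 μm/a
Ordering by μm/a: copper (1.35) > zinc (1.23)

copper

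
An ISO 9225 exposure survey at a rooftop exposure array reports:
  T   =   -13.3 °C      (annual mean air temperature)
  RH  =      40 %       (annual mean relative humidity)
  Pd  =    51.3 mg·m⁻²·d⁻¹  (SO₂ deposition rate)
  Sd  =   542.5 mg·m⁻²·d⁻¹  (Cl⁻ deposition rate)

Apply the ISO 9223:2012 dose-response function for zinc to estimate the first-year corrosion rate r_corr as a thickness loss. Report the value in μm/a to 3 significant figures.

r_corr = 0.471 μm/a

zinc: f(T) = +0.038·(T−10) [T≤10 °C] = -0.8854
  SO₂ term: 0.0129·51.3^0.44·exp(0.046·40-0.8854) = 0.1895
  Sd branch = 0.0175·Sd^0.57·e^(0.008·RH+0.085·T) = 0.2816 μm/a
  r_corr = 0.1895 + 0.2816 = 0.4711 μm/a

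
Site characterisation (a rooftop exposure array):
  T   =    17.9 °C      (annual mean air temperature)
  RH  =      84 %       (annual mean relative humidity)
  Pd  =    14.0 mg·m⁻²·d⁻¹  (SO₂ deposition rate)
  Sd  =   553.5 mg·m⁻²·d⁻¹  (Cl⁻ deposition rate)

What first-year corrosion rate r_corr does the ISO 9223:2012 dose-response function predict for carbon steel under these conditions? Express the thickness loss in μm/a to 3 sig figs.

r_corr = 192 μm/a

carbon steel: temperature factor f = -0.054·(7.9) = -0.4266
  sulphur-dioxide contribution → 24.45 μm/a
  chloride contribution → 167.6 μm/a
  ⇒ r_corr(carbon steel) = 192 μm/a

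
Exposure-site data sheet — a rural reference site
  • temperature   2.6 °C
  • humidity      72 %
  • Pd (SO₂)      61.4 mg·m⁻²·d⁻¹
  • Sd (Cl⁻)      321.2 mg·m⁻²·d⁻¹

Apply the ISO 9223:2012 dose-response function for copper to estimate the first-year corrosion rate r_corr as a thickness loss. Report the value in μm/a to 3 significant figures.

copper: T≤10 °C ⇒ hinge +0.126·(2.6−10) = -0.9324
  sulphur-dioxide contribution → 0.4257 μm/a
  chloride contribution → 0.7389 μm/a
  total first-year rate 1.165 μm/a

r_corr = 1.16 μm/a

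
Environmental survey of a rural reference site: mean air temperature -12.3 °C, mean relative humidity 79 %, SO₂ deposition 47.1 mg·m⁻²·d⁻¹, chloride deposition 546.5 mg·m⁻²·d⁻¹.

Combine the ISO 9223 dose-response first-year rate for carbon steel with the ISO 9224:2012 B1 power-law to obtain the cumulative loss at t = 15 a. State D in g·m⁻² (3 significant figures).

carbon steel: T≤10 °C ⇒ hinge +0.150·(-12.3−10) = -3.3450
  Pd branch = 1.77·Pd^0.52·e^(0.02·RH+f) = 2.246 μm/a
  Sd branch = 0.102·Sd^0.62·e^(0.033·RH+0.04·T) = 42.12 μm/a
  r_corr = 2.246 + 42.12 = 44.36 μm/a
Power-law: D(15) = r_corr · 15^0.523
  D(15) = 44.36 × 15^0.523 = 44.36 × 4.122 = 182.9 μm
  Mass loss = 182.9 μm × 7.85 g/cm³ = 1435 g·m⁻²

D(15) = 1.44e+03 g·m⁻²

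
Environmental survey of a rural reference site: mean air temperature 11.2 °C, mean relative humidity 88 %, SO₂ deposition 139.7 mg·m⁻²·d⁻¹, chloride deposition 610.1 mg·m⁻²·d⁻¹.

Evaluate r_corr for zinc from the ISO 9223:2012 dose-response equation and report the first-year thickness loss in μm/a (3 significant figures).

zinc: f(T) = -0.071·(T−10) [T>10 °C] = -0.0852
  Pd branch = 0.0129·Pd^0.44·e^(0.046·RH+f) = 5.963 μm/a
  Cl⁻ term: 0.0175·610.1^0.57·exp(0.008·88+0.085·11.2) = 3.547
  r_corr = 5.963 + 3.547 = 9.511 μm/a

r_corr = 9.51 μm/a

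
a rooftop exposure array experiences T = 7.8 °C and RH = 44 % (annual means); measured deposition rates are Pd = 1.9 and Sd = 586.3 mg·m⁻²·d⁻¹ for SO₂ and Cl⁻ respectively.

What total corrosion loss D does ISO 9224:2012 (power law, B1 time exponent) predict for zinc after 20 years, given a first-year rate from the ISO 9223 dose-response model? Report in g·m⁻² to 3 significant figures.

D(20) = 159 g·m⁻²

zinc: T≤10 °C ⇒ hinge +0.038·(7.8−10) = -0.0836
  sulphur-dioxide contribution → 0.1191 μm/a
  chloride contribution → 1.827 μm/a
  total first-year rate 1.946 μm/a
Long-term exponent b (ISO 9224 Table 2, B1) = 0.813
  D(20) = 1.946 × 20^0.813 = 1.946 × 11.42 = 22.23 μm
  Mass loss = 22.23 μm × 7.14 g/cm³ = 158.7 g·m⁻²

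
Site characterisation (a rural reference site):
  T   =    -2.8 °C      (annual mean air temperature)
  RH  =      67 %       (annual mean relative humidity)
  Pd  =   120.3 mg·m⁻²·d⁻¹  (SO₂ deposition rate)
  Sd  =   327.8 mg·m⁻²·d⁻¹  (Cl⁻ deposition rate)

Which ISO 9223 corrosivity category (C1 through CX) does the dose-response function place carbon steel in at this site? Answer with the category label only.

carbon steel: f(T) = +0.150·(T−10) [T≤10 °C] = -1.9200
  SO₂ term: 1.77·120.3^0.52·exp(0.02·67-1.9200) = 11.96
  Cl⁻ term: 0.102·327.8^0.62·exp(0.033·67+0.04·-2.8) = 30.19
  sum: 11.96 + 30.19 → r_corr = 42.15 μm/a
ISO 9223 Table 2 (carbon steel): 25 < 42.2 ≤ 50 μm/a ⇒ C3

C3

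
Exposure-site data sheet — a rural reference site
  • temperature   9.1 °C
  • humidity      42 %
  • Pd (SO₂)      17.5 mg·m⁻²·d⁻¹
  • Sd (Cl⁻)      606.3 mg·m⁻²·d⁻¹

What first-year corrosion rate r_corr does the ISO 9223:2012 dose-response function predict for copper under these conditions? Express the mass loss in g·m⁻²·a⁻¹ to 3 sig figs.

r_corr = 4.73 g·m⁻²·a⁻¹

copper: f(T) = +0.126·(T−10) [T≤10 °C] = -0.1134
  SO₂ term: 0.0053·17.5^0.26·exp(0.059·42-0.1134) = 0.1187
  Cl⁻ term: 0.01025·606.3^0.27·exp(0.036·42+0.049·9.1) = 0.4096
  sum: 0.1187 + 0.4096 → r_corr = 0.5283 μm/a
Convert to mass loss: 0.5283 μm/a × 8.96 g/cm³ = 4.733 g·m⁻²·a⁻¹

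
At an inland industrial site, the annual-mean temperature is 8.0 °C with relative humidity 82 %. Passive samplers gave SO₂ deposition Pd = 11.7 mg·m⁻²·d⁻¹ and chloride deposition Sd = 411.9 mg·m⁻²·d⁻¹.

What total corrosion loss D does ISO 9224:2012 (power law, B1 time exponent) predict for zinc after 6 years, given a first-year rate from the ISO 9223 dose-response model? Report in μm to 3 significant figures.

zinc: temperature factor f = +0.038·(-2.0) = -0.0760
  sulphur-dioxide contribution → 1.534 μm/a
  chloride contribution → 2.059 μm/a
  total first-year rate 3.593 μm/a
Power-law: D(6) = r_corr · 6^0.813
  D(6) = 3.593 × 6^0.813 = 3.593 × 4.292 = 15.42 μm

D(6) = 15.4 μm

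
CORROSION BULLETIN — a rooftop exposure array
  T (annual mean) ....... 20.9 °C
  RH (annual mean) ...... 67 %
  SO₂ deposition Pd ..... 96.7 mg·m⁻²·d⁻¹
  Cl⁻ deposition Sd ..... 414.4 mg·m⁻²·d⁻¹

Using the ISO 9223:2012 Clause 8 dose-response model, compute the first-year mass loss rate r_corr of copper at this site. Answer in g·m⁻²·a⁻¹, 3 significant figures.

r_corr = 17.9 g·m⁻²·a⁻¹

copper: T>10 °C ⇒ hinge -0.080·(20.9−10) = -0.8720
  sulphur-dioxide contribution → 0.3789 μm/a
  chloride contribution → 1.621 μm/a
  ⇒ r_corr(copper) = 2 μm/a
Convert to mass loss: 2 μm/a × 8.96 g/cm³ = 17.92 g·m⁻²·a⁻¹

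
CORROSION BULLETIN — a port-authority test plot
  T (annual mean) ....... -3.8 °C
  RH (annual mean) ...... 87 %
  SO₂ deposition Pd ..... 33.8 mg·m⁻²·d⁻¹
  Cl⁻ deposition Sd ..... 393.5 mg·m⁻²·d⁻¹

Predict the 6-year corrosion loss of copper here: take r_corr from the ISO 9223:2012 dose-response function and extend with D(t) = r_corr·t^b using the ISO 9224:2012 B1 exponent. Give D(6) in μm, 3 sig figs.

D(6) = 4.54 μm

copper: f(T) = +0.126·(T−10) [T≤10 °C] = -1.7388
  sulphur-dioxide contribution → 0.3943 μm/a
  chloride contribution → 0.9788 μm/a
  total first-year rate 1.373 μm/a
Long-term exponent b (ISO 9224 Table 2, B1) = 0.667
  D(6) = 1.373 × 6^0.667 = 1.373 × 3.304 = 4.537 μm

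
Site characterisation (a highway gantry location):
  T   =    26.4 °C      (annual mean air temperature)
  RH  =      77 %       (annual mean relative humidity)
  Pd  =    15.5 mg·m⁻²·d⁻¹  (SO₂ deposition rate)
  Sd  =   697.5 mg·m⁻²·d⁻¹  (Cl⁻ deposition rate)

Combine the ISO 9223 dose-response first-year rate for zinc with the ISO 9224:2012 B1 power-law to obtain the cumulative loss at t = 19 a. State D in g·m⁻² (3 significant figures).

D(19) = 1.03e+03 g·m⁻²

zinc: T>10 °C ⇒ hinge -0.071·(26.4−10) = -1.1644
  SO₂ term: 0.0129·15.5^0.44·exp(0.046·77-1.1644) = 0.4644
  Cl⁻ term: 0.0175·697.5^0.57·exp(0.008·77+0.085·26.4) = 12.76
  sum: 0.4644 + 12.76 → r_corr = 13.23 μm/a
Power-law: D(19) = r_corr · 19^0.813
  D(19) = 13.23 × 19^0.813 = 13.23 × 10.96 = 144.9 μm
  Mass loss = 144.9 μm × 7.14 g/cm³ = 1035 g·m⁻²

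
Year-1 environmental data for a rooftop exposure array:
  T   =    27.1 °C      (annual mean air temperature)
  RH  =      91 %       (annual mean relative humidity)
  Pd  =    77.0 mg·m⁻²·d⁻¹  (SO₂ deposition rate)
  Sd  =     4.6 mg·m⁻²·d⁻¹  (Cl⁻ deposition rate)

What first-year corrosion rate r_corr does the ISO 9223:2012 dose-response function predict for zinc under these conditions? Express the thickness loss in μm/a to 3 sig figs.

zinc: f(T) = -0.071·(T−10) [T>10 °C] = -1.2141
  Pd branch = 0.0129·Pd^0.44·e^(0.046·RH+f) = 1.703 μm/a
  Cl⁻ term: 0.0175·4.6^0.57·exp(0.008·91+0.085·27.1) = 0.8657
  sum: 1.703 + 0.8657 → r_corr = 2.569 μm/a

r_corr = 2.57 μm/a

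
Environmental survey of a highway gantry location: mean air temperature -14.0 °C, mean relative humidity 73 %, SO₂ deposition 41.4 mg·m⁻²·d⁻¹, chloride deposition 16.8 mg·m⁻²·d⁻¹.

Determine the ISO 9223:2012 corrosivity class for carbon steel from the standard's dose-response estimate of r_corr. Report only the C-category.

C2

carbon steel: temperature factor f = +0.150·(-24.0) = -3.6000
  sulphur-dioxide contribution → 1.444 μm/a
  chloride contribution → 3.727 μm/a
  ⇒ r_corr(carbon steel) = 5.17 μm/a
ISO 9223 Table 2 (carbon steel): 1.3 < 5.17 ≤ 25 μm/a ⇒ C2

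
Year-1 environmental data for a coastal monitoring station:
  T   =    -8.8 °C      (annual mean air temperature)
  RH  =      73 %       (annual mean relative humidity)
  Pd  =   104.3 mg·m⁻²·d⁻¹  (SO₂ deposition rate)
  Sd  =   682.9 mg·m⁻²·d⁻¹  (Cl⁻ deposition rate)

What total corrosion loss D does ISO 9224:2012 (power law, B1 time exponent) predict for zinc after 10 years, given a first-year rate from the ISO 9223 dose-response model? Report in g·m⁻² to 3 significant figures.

zinc: T≤10 °C ⇒ hinge +0.038·(-8.8−10) = -0.7144
  SO₂ term: 0.0129·104.3^0.44·exp(0.046·73-0.7144) = 1.402
  Cl⁻ term: 0.0175·682.9^0.57·exp(0.008·73+0.085·-8.8) = 0.6129
  r_corr = 1.402 + 0.6129 = 2.015 μm/a
Long-term exponent b (ISO 9224 Table 2, B1) = 0.813
  D(10) = 2.015 × 10^0.813 = 2.015 × 6.501 = 13.1 μm
  Mass loss = 13.1 μm × 7.14 g/cm³ = 93.53 g·m⁻²

D(10) = 93.5 g·m⁻²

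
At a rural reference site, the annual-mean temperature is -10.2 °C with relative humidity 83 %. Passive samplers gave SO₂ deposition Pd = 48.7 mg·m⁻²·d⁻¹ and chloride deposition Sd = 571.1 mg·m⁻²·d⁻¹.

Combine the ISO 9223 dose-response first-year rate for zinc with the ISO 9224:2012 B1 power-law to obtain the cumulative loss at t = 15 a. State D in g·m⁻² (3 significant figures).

D(15) = 132 g·m⁻²

zinc: temperature factor f = +0.038·(-20.2) = -0.7676
  sulphur-dioxide contribution → 1.506 μm/a
  chloride contribution → 0.5324 μm/a
  total first-year rate 2.039 μm/a
Long-term exponent b (ISO 9224 Table 2, B1) = 0.813
  D(15) = 2.039 × 15^0.813 = 2.039 × 9.04 = 18.43 μm
  Mass loss = 18.43 μm × 7.14 g/cm³ = 131.6 g·m⁻²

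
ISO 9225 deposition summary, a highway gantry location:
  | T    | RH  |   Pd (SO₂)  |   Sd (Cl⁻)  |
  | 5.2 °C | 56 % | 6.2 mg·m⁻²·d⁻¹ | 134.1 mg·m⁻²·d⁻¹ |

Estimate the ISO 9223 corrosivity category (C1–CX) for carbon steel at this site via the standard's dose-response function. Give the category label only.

C2

carbon steel: f(T) = +0.150·(T−10) [T≤10 °C] = -0.7200
  SO₂ term: 1.77·6.2^0.52·exp(0.02·56-0.7200) = 6.819
  Cl⁻ term: 0.102·134.1^0.62·exp(0.033·56+0.04·5.2) = 16.62
  sum: 6.819 + 16.62 → r_corr = 23.43 μm/a
23.4 μm/a falls in (1.3, 25] for carbon steel → category C2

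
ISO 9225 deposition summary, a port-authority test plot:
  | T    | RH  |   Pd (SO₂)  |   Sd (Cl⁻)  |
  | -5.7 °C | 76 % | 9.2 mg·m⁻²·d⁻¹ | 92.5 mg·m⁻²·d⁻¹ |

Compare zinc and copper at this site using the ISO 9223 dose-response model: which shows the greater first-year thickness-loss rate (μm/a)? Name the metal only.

zinc

zinc: f(T) = +0.038·(T−10) [T≤10 °C] = -0.5966
  SO₂ term: 0.0129·9.2^0.44·exp(0.046·76-0.5966) = 0.6221
  Sd branch = 0.0175·Sd^0.57·e^(0.008·RH+0.085·T) = 0.2614 μm/a
  sum: 0.6221 + 0.2614 → r_corr = 0.8835 μm/a
copper: f(T) = +0.126·(T−10) [T≤10 °C] = -1.9782
  Pd branch = 0.0053·Pd^0.26·e^(0.059·RH+f) = 0.1156 μm/a
  Sd branch = 0.01025·Sd^0.27·e^(0.036·RH+0.049·T) = 0.406 μm/a
  sum: 0.1156 + 0.406 → r_corr = 0.5216 μm/a
Ordering by μm/a: zinc (0.884) > copper (0.522)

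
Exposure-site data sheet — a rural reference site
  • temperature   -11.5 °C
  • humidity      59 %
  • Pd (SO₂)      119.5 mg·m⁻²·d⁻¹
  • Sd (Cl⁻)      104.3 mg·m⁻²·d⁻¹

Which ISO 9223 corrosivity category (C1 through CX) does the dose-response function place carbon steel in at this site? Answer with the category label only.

C2

carbon steel: f(T) = +0.150·(T−10) [T≤10 °C] = -3.2250
  Pd branch = 1.77·Pd^0.52·e^(0.02·RH+f) = 2.755 μm/a
  Sd branch = 0.102·Sd^0.62·e^(0.033·RH+0.04·T) = 8.049 μm/a
  r_corr = 2.755 + 8.049 = 10.8 μm/a
10.8 μm/a falls in (1.3, 25] for carbon steel → category C2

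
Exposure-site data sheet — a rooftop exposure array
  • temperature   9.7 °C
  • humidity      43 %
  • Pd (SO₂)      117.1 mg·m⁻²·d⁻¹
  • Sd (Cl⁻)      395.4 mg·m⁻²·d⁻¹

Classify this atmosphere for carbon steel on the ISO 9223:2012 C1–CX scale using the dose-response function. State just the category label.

C4

carbon steel: temperature factor f = +0.150·(-0.3) = -0.0450
  Pd branch = 1.77·Pd^0.52·e^(0.02·RH+f) = 47.6 μm/a
  Sd branch = 0.102·Sd^0.62·e^(0.033·RH+0.04·T) = 25.32 μm/a
  r_corr = 47.6 + 25.32 = 72.92 μm/a
Category bounds: 50…80 μm/a bracket r_corr ⇒ C4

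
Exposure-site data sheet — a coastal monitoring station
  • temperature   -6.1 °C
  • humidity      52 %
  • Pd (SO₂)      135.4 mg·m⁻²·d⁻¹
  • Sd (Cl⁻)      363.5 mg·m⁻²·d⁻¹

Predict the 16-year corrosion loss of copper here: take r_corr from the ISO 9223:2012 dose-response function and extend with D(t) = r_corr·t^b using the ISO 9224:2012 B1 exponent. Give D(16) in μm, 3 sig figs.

D(16) = 1.88 μm

copper: f(T) = +0.126·(T−10) [T≤10 °C] = -2.0286
  sulphur-dioxide contribution → 0.05369 μm/a
  chloride contribution → 0.2428 μm/a
  total first-year rate 0.2965 μm/a
ISO 9224: D(t) = r_corr · t^b with b = 0.667 (copper, B1)
  D(16) = 0.2965 × 16^0.667 = 0.2965 × 6.355 = 1.884 μm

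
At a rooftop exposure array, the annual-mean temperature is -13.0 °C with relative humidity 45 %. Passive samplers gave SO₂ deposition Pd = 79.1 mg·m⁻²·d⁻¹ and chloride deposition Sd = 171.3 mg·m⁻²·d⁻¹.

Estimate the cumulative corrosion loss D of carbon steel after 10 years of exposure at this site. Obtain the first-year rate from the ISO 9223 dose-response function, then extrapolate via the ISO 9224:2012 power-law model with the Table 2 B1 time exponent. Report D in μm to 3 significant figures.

carbon steel: f(T) = +0.150·(T−10) [T≤10 °C] = -3.4500
  Pd branch = 1.77·Pd^0.52·e^(0.02·RH+f) = 1.341 μm/a
  Cl⁻ term: 0.102·171.3^0.62·exp(0.033·45+0.04·-13.0) = 6.496
  r_corr = 1.341 + 6.496 = 7.837 μm/a
ISO 9224: D(t) = r_corr · t^b with b = 0.523 (carbon steel, B1)
  D(10) = 7.837 × 10^0.523 = 7.837 × 3.334 = 26.13 μm

D(10) = 26.1 μm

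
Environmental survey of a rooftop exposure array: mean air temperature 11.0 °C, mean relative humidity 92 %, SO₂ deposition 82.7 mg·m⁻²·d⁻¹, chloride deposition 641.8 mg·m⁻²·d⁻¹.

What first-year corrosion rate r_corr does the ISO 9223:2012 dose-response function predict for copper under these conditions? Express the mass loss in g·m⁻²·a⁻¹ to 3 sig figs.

r_corr = 56.2 g·m⁻²·a⁻¹

copper: f(T) = -0.080·(T−10) [T>10 °C] = -0.0800
  Pd branch = 0.0053·Pd^0.26·e^(0.059·RH+f) = 3.511 μm/a
  Cl⁻ term: 0.01025·641.8^0.27·exp(0.036·92+0.049·11.0) = 2.762
  sum: 3.511 + 2.762 → r_corr = 6.273 μm/a
Convert to mass loss: 6.273 μm/a × 8.96 g/cm³ = 56.2 g·m⁻²·a⁻¹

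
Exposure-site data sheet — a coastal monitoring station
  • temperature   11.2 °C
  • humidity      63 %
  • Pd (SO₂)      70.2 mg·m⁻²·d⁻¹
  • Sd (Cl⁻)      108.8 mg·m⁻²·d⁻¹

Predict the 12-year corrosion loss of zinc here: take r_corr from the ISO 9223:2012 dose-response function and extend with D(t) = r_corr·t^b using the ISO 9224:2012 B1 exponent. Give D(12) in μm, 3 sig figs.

D(12) = 18.7 μm

zinc: temperature factor f = -0.071·(1.2) = -0.0852
  SO₂ term: 0.0129·70.2^0.44·exp(0.046·63-0.0852) = 1.395
  Cl⁻ term: 0.0175·108.8^0.57·exp(0.008·63+0.085·11.2) = 1.087
  r_corr = 1.395 + 1.087 = 2.482 μm/a
ISO 9224: D(t) = r_corr · t^b with b = 0.813 (zinc, B1)
  D(12) = 2.482 × 12^0.813 = 2.482 × 7.54 = 18.71 μm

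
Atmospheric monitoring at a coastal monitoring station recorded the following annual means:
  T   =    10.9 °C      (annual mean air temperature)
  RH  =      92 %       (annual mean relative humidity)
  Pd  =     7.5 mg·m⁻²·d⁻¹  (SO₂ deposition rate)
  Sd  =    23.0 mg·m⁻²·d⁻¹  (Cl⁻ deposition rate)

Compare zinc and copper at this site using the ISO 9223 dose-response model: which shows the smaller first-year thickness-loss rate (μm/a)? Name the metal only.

zinc: f(T) = -0.071·(T−10) [T>10 °C] = -0.0639
  Pd branch = 0.0129·Pd^0.44·e^(0.046·RH+f) = 2.022 μm/a
  Sd branch = 0.0175·Sd^0.57·e^(0.008·RH+0.085·T) = 0.5511 μm/a
  sum: 2.022 + 0.5511 → r_corr = 2.573 μm/a
copper: f(T) = -0.080·(T−10) [T>10 °C] = -0.0720
  SO₂ term: 0.0053·7.5^0.26·exp(0.059·92-0.0720) = 1.896
  Cl⁻ term: 0.01025·23.0^0.27·exp(0.036·92+0.049·10.9) = 1.119
  sum: 1.896 + 1.119 → r_corr = 3.015 μm/a
Ordering by μm/a: copper (3.01) > zinc (2.57)

zinc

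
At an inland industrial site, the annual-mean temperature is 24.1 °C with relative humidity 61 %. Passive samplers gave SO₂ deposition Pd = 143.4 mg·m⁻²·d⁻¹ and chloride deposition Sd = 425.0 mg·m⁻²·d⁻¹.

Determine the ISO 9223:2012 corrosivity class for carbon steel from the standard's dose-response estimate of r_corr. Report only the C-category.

C5

carbon steel: f(T) = -0.054·(T−10) [T>10 °C] = -0.7614
  SO₂ term: 1.77·143.4^0.52·exp(0.02·61-0.7614) = 37.03
  Cl⁻ term: 0.102·425.0^0.62·exp(0.033·61+0.04·24.1) = 85.33
  sum: 37.03 + 85.33 → r_corr = 122.4 μm/a
Category bounds: 80…200 μm/a bracket r_corr ⇒ C5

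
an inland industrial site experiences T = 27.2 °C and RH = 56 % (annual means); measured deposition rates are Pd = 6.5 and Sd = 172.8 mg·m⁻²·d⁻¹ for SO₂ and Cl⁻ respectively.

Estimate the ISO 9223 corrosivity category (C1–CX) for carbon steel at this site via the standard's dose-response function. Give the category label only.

C4

carbon steel: T>10 °C ⇒ hinge -0.054·(27.2−10) = -0.9288
  SO₂ term: 1.77·6.5^0.52·exp(0.02·56-0.9288) = 5.672
  Sd branch = 0.102·Sd^0.62·e^(0.033·RH+0.04·T) = 46.88 μm/a
  sum: 5.672 + 46.88 → r_corr = 52.55 μm/a
ISO 9223 Table 2 (carbon steel): 50 < 52.5 ≤ 80 μm/a ⇒ C4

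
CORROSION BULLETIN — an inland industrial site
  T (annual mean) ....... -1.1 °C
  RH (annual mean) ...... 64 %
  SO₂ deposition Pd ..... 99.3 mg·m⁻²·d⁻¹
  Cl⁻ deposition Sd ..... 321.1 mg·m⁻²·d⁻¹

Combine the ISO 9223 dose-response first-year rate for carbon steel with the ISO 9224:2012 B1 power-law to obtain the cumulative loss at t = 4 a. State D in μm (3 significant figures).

carbon steel: T≤10 °C ⇒ hinge +0.150·(-1.1−10) = -1.6650
  SO₂ term: 1.77·99.3^0.52·exp(0.02·64-1.6650) = 13.16
  Cl⁻ term: 0.102·321.1^0.62·exp(0.033·64+0.04·-1.1) = 28.9
  sum: 13.16 + 28.9 → r_corr = 42.05 μm/a
ISO 9224: D(t) = r_corr · t^b with b = 0.523 (carbon steel, B1)
  D(4) = 42.05 × 4^0.523 = 42.05 × 2.065 = 86.83 μm

D(4) = 86.8 μm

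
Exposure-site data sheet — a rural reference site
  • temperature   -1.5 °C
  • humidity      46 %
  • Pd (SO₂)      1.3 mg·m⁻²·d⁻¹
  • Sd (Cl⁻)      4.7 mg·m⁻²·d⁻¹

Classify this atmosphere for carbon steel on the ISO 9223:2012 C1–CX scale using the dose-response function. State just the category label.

carbon steel: f(T) = +0.150·(T−10) [T≤10 °C] = -1.7250
  Pd branch = 1.77·Pd^0.52·e^(0.02·RH+f) = 0.907 μm/a
  Sd branch = 0.102·Sd^0.62·e^(0.033·RH+0.04·T) = 1.144 μm/a
  r_corr = 0.907 + 1.144 = 2.051 μm/a
2.05 μm/a falls in (1.3, 25] for carbon steel → category C2

C2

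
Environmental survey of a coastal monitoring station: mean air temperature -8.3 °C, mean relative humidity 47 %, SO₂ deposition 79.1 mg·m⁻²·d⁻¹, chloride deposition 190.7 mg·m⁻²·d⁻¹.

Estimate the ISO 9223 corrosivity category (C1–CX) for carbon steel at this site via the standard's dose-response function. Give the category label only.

C2

carbon steel: f(T) = +0.150·(T−10) [T≤10 °C] = -2.7450
  sulphur-dioxide contribution → 2.826 μm/a
  chloride contribution → 8.95 μm/a
  ⇒ r_corr(carbon steel) = 11.78 μm/a
11.8 μm/a falls in (1.3, 25] for carbon steel → category C2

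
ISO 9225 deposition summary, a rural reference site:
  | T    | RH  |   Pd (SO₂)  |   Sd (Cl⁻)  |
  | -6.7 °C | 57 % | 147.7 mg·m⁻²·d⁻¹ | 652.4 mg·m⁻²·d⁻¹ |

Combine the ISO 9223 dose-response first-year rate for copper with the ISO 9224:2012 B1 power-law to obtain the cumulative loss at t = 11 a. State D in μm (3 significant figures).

D(11) = 1.97 μm

copper: f(T) = +0.126·(T−10) [T≤10 °C] = -2.1042
  Pd branch = 0.0053·Pd^0.26·e^(0.059·RH+f) = 0.06839 μm/a
  Cl⁻ term: 0.01025·652.4^0.27·exp(0.036·57+0.049·-6.7) = 0.3305
  r_corr = 0.06839 + 0.3305 = 0.3989 μm/a
ISO 9224: D(t) = r_corr · t^b with b = 0.667 (copper, B1)
  D(11) = 0.3989 × 11^0.667 = 0.3989 × 4.95 = 1.975 μm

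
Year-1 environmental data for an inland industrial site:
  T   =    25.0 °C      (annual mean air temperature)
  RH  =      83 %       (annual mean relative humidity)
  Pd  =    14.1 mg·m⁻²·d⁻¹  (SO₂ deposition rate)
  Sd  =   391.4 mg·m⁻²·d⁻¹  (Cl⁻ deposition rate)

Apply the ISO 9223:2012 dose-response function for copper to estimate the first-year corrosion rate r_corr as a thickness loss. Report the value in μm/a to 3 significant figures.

r_corr = 3.90 μm/a

copper: f(T) = -0.080·(T−10) [T>10 °C] = -1.2000
  sulphur-dioxide contribution → 0.4253 μm/a
  chloride contribution → 3.471 μm/a
  ⇒ r_corr(copper) = 3.896 μm/a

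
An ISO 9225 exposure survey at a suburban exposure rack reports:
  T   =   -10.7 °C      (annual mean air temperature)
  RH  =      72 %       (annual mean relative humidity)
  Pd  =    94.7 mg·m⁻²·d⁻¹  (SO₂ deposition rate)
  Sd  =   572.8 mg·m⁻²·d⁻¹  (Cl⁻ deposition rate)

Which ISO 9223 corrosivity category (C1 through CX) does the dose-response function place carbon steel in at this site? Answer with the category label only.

carbon steel: f(T) = +0.150·(T−10) [T≤10 °C] = -3.1050
  Pd branch = 1.77·Pd^0.52·e^(0.02·RH+f) = 3.569 μm/a
  Sd branch = 0.102·Sd^0.62·e^(0.033·RH+0.04·T) = 36.69 μm/a
  sum: 3.569 + 36.69 → r_corr = 40.26 μm/a
40.3 μm/a falls in (25, 50] for carbon steel → category C3

C3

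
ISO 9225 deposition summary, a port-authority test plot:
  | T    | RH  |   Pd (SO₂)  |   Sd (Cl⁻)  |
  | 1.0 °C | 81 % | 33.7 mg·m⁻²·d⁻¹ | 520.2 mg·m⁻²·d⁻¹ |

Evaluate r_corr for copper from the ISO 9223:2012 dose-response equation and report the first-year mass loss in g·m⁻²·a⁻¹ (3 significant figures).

copper: temperature factor f = +0.126·(-9.0) = -1.1340
  sulphur-dioxide contribution → 0.5064 μm/a
  chloride contribution → 1.076 μm/a
  total first-year rate 1.582 μm/a
Convert to mass loss: 1.582 μm/a × 8.96 g/cm³ = 14.18 g·m⁻²·a⁻¹

r_corr = 14.2 g·m⁻²·a⁻¹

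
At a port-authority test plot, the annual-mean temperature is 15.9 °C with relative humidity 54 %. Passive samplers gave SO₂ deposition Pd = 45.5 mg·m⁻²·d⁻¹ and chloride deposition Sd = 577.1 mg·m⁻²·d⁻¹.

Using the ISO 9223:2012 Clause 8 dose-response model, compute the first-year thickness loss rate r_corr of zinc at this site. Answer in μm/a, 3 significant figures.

r_corr = 4.45 μm/a

zinc: f(T) = -0.071·(T−10) [T>10 °C] = -0.4189
  Pd branch = 0.0129·Pd^0.44·e^(0.046·RH+f) = 0.5457 μm/a
  Cl⁻ term: 0.0175·577.1^0.57·exp(0.008·54+0.085·15.9) = 3.904
  sum: 0.5457 + 3.904 → r_corr = 4.45 μm/a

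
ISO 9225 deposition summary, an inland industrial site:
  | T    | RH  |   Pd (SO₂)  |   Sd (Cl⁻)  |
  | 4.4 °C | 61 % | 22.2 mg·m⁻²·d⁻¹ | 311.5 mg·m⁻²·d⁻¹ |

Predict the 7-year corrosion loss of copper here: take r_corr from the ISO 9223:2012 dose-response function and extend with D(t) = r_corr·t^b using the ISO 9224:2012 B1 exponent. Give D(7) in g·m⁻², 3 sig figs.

copper: f(T) = +0.126·(T−10) [T≤10 °C] = -0.7056
  Pd branch = 0.0053·Pd^0.26·e^(0.059·RH+f) = 0.2142 μm/a
  Cl⁻ term: 0.01025·311.5^0.27·exp(0.036·61+0.049·4.4) = 0.5386
  r_corr = 0.2142 + 0.5386 = 0.7529 μm/a
Power-law: D(7) = r_corr · 7^0.667
  D(7) = 0.7529 × 7^0.667 = 0.7529 × 3.662 = 2.757 μm
  Mass loss = 2.757 μm × 8.96 g/cm³ = 24.7 g·m⁻²

D(7) = 24.7 g·m⁻²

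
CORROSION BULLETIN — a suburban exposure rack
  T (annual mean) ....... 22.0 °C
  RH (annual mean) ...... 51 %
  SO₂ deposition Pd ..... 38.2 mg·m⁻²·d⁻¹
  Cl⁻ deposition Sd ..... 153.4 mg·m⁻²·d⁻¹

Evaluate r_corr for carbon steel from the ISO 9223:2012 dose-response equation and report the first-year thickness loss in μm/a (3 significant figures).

carbon steel: T>10 °C ⇒ hinge -0.054·(22.0−10) = -0.6480
  sulphur-dioxide contribution → 17.07 μm/a
  chloride contribution → 29.99 μm/a
  total first-year rate 47.05 μm/a

r_corr = 47.1 μm/a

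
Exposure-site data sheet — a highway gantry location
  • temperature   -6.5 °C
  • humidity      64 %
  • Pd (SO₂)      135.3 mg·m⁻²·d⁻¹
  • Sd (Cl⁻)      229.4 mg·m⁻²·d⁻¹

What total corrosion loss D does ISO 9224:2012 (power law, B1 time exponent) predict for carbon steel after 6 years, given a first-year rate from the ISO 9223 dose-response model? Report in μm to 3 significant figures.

carbon steel: T≤10 °C ⇒ hinge +0.150·(-6.5−10) = -2.4750
  sulphur-dioxide contribution → 6.875 μm/a
  chloride contribution → 18.9 μm/a
  total first-year rate 25.78 μm/a
ISO 9224: D(t) = r_corr · t^b with b = 0.523 (carbon steel, B1)
  D(6) = 25.78 × 6^0.523 = 25.78 × 2.553 = 65.79 μm

D(6) = 65.8 μm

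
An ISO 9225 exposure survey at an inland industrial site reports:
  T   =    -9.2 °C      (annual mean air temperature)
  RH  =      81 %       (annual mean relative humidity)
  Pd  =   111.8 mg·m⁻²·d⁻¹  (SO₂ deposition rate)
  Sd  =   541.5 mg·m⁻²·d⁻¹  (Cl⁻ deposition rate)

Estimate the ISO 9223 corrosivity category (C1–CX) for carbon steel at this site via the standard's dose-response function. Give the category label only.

carbon steel: temperature factor f = +0.150·(-19.2) = -2.8800
  SO₂ term: 1.77·111.8^0.52·exp(0.02·81-2.8800) = 5.834
  Sd branch = 0.102·Sd^0.62·e^(0.033·RH+0.04·T) = 50.64 μm/a
  r_corr = 5.834 + 50.64 = 56.47 μm/a
Category bounds: 50…80 μm/a bracket r_corr ⇒ C4

C4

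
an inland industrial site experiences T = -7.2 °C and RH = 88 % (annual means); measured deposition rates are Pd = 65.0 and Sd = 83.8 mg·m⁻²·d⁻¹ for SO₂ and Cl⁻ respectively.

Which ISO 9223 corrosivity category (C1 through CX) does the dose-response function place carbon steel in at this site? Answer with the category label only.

C3

carbon steel: f(T) = +0.150·(T−10) [T≤10 °C] = -2.5800
  SO₂ term: 1.77·65.0^0.52·exp(0.02·88-2.5800) = 6.832
  Sd branch = 0.102·Sd^0.62·e^(0.033·RH+0.04·T) = 21.73 μm/a
  sum: 6.832 + 21.73 → r_corr = 28.57 μm/a
28.6 μm/a falls in (25, 50] for carbon steel → category C3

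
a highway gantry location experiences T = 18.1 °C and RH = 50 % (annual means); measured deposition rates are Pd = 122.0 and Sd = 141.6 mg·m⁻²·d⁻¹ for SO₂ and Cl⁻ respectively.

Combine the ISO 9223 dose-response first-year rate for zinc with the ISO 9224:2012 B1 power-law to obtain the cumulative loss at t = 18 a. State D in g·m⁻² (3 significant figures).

D(18) = 198 g·m⁻²

zinc: f(T) = -0.071·(T−10) [T>10 °C] = -0.5751
  SO₂ term: 0.0129·122.0^0.44·exp(0.046·50-0.5751) = 0.5994
  Cl⁻ term: 0.0175·141.6^0.57·exp(0.008·50+0.085·18.1) = 2.047
  sum: 0.5994 + 2.047 → r_corr = 2.646 μm/a
ISO 9224: D(t) = r_corr · t^b with b = 0.813 (zinc, B1)
  D(18) = 2.646 × 18^0.813 = 2.646 × 10.48 = 27.74 μm
  Mass loss = 27.74 μm × 7.14 g/cm³ = 198.1 g·m⁻²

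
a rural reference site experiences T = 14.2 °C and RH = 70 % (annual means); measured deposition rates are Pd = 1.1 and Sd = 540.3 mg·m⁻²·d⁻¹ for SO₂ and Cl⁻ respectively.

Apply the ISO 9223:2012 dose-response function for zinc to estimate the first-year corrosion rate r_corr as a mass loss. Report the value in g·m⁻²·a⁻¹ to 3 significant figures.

r_corr = 28.2 g·m⁻²·a⁻¹

zinc: temperature factor f = -0.071·(4.2) = -0.2982
  SO₂ term: 0.0129·1.1^0.44·exp(0.046·70-0.2982) = 0.2499
  Sd branch = 0.0175·Sd^0.57·e^(0.008·RH+0.085·T) = 3.699 μm/a
  sum: 0.2499 + 3.699 → r_corr = 3.948 μm/a
Convert to mass loss: 3.948 μm/a × 7.14 g/cm³ = 28.19 g·m⁻²·a⁻¹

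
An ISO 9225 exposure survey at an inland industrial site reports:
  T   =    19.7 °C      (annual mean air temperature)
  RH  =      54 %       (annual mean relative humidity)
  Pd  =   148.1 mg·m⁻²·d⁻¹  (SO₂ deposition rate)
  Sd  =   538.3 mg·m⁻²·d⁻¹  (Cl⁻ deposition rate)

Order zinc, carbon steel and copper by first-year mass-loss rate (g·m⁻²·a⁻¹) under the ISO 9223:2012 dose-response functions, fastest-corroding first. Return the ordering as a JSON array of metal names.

["carbon steel", "zinc", "copper"]

zinc: f(T) = -0.071·(T−10) [T>10 °C] = -0.6887
  Pd branch = 0.0129·Pd^0.44·e^(0.046·RH+f) = 0.7004 μm/a
  Cl⁻ term: 0.0175·538.3^0.57·exp(0.008·54+0.085·19.7) = 5.183
  r_corr = 0.7004 + 5.183 = 5.883 μm/a
  mass loss = 5.883 μm/a × 7.14 g/cm³ = 42.01 g·m⁻²·a⁻¹
carbon steel: T>10 °C ⇒ hinge -0.054·(19.7−10) = -0.5238
  Pd branch = 1.77·Pd^0.52·e^(0.02·RH+f) = 41.52 μm/a
  Cl⁻ term: 0.102·538.3^0.62·exp(0.033·54+0.04·19.7) = 65.76
  r_corr = 41.52 + 65.76 = 107.3 μm/a
  mass loss = 107.3 μm/a × 7.85 g/cm³ = 842.1 g·m⁻²·a⁻¹
copper: temperature factor f = -0.080·(9.7) = -0.7760
  Pd branch = 0.0053·Pd^0.26·e^(0.059·RH+f) = 0.2164 μm/a
  Sd branch = 0.01025·Sd^0.27·e^(0.036·RH+0.049·T) = 1.027 μm/a
  r_corr = 0.2164 + 1.027 = 1.243 μm/a
  mass loss = 1.243 μm/a × 8.96 g/cm³ = 11.14 g·m⁻²·a⁻¹
Ordering by g·m⁻²·a⁻¹: carbon steel (842) > zinc (42) > copper (11.1)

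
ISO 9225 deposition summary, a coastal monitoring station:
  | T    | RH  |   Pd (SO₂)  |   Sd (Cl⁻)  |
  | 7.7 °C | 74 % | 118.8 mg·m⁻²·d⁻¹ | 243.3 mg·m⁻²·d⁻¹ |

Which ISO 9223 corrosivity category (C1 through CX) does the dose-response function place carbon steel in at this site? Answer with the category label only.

carbon steel: f(T) = +0.150·(T−10) [T≤10 °C] = -0.3450
  sulphur-dioxide contribution → 66.04 μm/a
  chloride contribution → 48.12 μm/a
  ⇒ r_corr(carbon steel) = 114.2 μm/a
Category bounds: 80…200 μm/a bracket r_corr ⇒ C5

C5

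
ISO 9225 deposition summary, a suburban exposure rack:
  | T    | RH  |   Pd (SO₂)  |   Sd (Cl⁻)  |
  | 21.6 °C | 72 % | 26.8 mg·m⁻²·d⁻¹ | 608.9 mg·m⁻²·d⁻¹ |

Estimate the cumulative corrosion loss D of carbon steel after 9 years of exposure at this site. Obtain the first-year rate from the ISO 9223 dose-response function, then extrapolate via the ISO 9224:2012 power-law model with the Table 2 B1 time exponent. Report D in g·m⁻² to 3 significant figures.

carbon steel: temperature factor f = -0.054·(11.6) = -0.6264
  sulphur-dioxide contribution → 22.08 μm/a
  chloride contribution → 138.7 μm/a
  ⇒ r_corr(carbon steel) = 160.8 μm/a
Long-term exponent b (ISO 9224 Table 2, B1) = 0.523
  D(9) = 160.8 × 9^0.523 = 160.8 × 3.156 = 507.4 μm
  Mass loss = 507.4 μm × 7.85 g/cm³ = 3983 g·m⁻²

D(9) = 3.98e+03 g·m⁻²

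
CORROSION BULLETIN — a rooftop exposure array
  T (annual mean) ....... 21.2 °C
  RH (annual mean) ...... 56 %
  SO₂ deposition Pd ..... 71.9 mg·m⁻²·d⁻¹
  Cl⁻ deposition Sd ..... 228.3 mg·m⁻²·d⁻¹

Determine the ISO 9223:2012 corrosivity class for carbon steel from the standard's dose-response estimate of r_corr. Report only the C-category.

C4

carbon steel: temperature factor f = -0.054·(11.2) = -0.6048
  SO₂ term: 1.77·71.9^0.52·exp(0.02·56-0.6048) = 27.37
  Sd branch = 0.102·Sd^0.62·e^(0.033·RH+0.04·T) = 43.83 μm/a
  sum: 27.37 + 43.83 → r_corr = 71.19 μm/a
71.2 μm/a falls in (50, 80] for carbon steel → category C4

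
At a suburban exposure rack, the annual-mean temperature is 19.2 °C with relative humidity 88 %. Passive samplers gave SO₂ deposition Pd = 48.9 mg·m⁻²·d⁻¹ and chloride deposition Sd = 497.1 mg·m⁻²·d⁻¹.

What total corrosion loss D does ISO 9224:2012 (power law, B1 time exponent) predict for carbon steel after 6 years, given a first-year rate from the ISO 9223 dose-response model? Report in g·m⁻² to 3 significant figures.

carbon steel: T>10 °C ⇒ hinge -0.054·(19.2−10) = -0.4968
  sulphur-dioxide contribution → 47.32 μm/a
  chloride contribution → 188.4 μm/a
  ⇒ r_corr(carbon steel) = 235.7 μm/a
Long-term exponent b (ISO 9224 Table 2, B1) = 0.523
  D(6) = 235.7 × 6^0.523 = 235.7 × 2.553 = 601.7 μm
  Mass loss = 601.7 μm × 7.85 g/cm³ = 4724 g·m⁻²

D(6) = 4.72e+03 g·m⁻²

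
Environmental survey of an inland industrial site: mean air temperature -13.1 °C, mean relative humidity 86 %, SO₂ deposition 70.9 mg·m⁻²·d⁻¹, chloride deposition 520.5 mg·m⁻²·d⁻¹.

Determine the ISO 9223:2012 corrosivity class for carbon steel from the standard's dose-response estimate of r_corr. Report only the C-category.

carbon steel: temperature factor f = +0.150·(-23.1) = -3.4650
  Pd branch = 1.77·Pd^0.52·e^(0.02·RH+f) = 2.834 μm/a
  Cl⁻ term: 0.102·520.5^0.62·exp(0.033·86+0.04·-13.1) = 49.86
  r_corr = 2.834 + 49.86 = 52.69 μm/a
52.7 μm/a falls in (50, 80] for carbon steel → category C4

C4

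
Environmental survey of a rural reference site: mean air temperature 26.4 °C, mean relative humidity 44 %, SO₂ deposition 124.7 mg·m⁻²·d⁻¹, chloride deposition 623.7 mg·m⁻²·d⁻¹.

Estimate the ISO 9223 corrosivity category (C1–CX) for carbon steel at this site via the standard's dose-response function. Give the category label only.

C5

carbon steel: temperature factor f = -0.054·(16.4) = -0.8856
  sulphur-dioxide contribution → 21.65 μm/a
  chloride contribution → 67.72 μm/a
  ⇒ r_corr(carbon steel) = 89.36 μm/a
ISO 9223 Table 2 (carbon steel): 80 < 89.4 ≤ 200 μm/a ⇒ C5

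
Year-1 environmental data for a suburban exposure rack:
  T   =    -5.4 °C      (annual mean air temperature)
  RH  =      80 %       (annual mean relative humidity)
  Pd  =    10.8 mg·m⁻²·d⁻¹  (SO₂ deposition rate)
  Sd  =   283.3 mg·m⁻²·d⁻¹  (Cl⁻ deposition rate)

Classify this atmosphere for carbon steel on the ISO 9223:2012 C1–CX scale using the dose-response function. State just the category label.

carbon steel: temperature factor f = +0.150·(-15.4) = -2.3100
  Pd branch = 1.77·Pd^0.52·e^(0.02·RH+f) = 2.999 μm/a
  Sd branch = 0.102·Sd^0.62·e^(0.033·RH+0.04·T) = 38.17 μm/a
  sum: 2.999 + 38.17 → r_corr = 41.17 μm/a
41.2 μm/a falls in (25, 50] for carbon steel → category C3

C3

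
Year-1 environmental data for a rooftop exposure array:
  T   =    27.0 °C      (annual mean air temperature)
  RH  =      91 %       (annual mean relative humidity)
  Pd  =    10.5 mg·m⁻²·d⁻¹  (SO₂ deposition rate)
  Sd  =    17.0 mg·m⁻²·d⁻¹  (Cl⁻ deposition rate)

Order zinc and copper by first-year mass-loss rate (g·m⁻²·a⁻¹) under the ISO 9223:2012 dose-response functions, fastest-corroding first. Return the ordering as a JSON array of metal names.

zinc: temperature factor f = -0.071·(17.0) = -1.2070
  SO₂ term: 0.0129·10.5^0.44·exp(0.046·91-1.2070) = 0.714
  Sd branch = 0.0175·Sd^0.57·e^(0.008·RH+0.085·T) = 1.808 μm/a
  r_corr = 0.714 + 1.808 = 2.522 μm/a
  mass loss = 2.522 μm/a × 7.14 g/cm³ = 18.01 g·m⁻²·a⁻¹
copper: T>10 °C ⇒ hinge -0.080·(27.0−10) = -1.3600
  Pd branch = 0.0053·Pd^0.26·e^(0.059·RH+f) = 0.5381 μm/a
  Sd branch = 0.01025·Sd^0.27·e^(0.036·RH+0.049·T) = 2.189 μm/a
  sum: 0.5381 + 2.189 → r_corr = 2.727 μm/a
  mass loss = 2.727 μm/a × 8.96 g/cm³ = 24.44 g·m⁻²·a⁻¹
Ordering by g·m⁻²·a⁻¹: copper (24.4) > zinc (18)

["copper", "zinc"]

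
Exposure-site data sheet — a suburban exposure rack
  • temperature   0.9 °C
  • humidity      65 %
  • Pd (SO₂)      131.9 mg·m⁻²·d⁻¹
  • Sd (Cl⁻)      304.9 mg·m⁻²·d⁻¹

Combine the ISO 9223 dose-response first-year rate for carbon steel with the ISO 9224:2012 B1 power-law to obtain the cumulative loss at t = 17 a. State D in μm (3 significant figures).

carbon steel: f(T) = +0.150·(T−10) [T≤10 °C] = -1.3650
  Pd branch = 1.77·Pd^0.52·e^(0.02·RH+f) = 21 μm/a
  Sd branch = 0.102·Sd^0.62·e^(0.033·RH+0.04·T) = 31.33 μm/a
  r_corr = 21 + 31.33 = 52.33 μm/a
Power-law: D(17) = r_corr · 17^0.523
  D(17) = 52.33 × 17^0.523 = 52.33 × 4.401 = 230.3 μm

D(17) = 230 μm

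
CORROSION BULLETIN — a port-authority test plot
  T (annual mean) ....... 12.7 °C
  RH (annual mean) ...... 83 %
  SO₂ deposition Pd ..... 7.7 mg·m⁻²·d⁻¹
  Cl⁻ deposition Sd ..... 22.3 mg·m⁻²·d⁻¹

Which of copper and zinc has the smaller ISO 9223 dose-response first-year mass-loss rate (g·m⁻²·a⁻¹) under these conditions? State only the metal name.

copper: temperature factor f = -0.080·(2.7) = -0.2160
  sulphur-dioxide contribution → 0.9721 μm/a
  chloride contribution → 0.8764 μm/a
  ⇒ r_corr(copper) = 1.848 μm/a
  mass loss = 1.848 μm/a × 8.96 g/cm³ = 16.56 g·m⁻²·a⁻¹
zinc: temperature factor f = -0.071·(2.7) = -0.1917
  sulphur-dioxide contribution → 1.19 μm/a
  chloride contribution → 0.5872 μm/a
  ⇒ r_corr(zinc) = 1.777 μm/a
  mass loss = 1.777 μm/a × 7.14 g/cm³ = 12.69 g·m⁻²·a⁻¹
Ordering by g·m⁻²·a⁻¹: copper (16.6) > zinc (12.7)

zinc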